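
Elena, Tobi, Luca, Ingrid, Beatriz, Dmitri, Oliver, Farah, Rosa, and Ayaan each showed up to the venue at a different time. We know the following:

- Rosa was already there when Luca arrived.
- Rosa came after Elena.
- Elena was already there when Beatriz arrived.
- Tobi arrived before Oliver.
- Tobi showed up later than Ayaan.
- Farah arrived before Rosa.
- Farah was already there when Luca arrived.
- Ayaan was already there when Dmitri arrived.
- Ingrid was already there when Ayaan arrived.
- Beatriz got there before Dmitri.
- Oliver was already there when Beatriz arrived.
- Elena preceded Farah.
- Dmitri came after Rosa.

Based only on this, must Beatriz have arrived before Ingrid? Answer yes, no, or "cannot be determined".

Tracing the constraints gives Ingrid → Ayaan → Tobi → Oliver → Beatriz, so Ingrid must come before Beatriz.
That means Beatriz cannot be before Ingrid.

no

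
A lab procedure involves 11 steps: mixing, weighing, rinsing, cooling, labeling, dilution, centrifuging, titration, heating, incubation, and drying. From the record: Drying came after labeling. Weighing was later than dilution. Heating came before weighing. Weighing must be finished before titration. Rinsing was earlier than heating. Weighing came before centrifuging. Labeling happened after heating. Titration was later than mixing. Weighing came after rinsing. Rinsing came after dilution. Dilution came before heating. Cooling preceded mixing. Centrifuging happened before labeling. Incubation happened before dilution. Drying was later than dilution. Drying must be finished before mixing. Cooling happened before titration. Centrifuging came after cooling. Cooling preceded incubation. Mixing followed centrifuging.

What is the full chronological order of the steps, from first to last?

cooling, incubation, dilution, rinsing, heating, weighing, centrifuging, labeling, drying, mixing, titration

The constraints fix every adjacent pair, so only one ordering works:
cooling → incubation → dilution → rinsing → heating → weighing → centrifuging → labeling → drying → mixing → titration.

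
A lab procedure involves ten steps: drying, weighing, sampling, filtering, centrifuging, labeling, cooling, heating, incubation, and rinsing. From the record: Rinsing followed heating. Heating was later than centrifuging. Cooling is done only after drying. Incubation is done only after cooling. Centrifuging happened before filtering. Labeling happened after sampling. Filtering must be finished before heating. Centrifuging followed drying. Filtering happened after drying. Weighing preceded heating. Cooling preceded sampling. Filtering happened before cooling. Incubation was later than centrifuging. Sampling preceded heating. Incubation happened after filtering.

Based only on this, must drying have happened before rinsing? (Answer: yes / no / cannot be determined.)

Chain the constraints: drying → centrifuging → heating → rinsing. Each link is directly stated, so drying comes before rinsing.

yes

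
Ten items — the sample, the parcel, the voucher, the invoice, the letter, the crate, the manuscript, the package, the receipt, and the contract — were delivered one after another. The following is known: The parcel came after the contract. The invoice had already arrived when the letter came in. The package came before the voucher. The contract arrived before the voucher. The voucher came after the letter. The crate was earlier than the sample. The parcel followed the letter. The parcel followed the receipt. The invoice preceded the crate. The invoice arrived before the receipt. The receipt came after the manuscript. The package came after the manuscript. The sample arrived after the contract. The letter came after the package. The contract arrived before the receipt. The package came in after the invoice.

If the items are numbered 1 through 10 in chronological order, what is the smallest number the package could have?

3

The invoice and the manuscript must both come before the package — 2 forced predecessors.
Nothing else is forced ahead of the package, so its earliest slot is position 2 + 1 = 3.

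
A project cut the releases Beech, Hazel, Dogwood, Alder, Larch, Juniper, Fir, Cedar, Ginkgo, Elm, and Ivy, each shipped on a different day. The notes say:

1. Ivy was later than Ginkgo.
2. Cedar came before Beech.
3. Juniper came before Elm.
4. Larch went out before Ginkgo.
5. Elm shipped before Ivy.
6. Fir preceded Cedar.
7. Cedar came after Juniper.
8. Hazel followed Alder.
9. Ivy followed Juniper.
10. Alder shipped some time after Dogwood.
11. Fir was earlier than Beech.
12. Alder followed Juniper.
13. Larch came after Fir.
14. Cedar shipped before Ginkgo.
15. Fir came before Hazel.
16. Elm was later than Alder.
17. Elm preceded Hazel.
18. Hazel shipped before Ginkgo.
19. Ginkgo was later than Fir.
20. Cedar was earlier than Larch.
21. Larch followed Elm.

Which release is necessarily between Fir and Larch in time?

Cedar

Tracing the constraints gives Fir → Cedar → Larch, so Cedar sits after Fir and before Larch.
No other release is forced both after Fir and before Larch.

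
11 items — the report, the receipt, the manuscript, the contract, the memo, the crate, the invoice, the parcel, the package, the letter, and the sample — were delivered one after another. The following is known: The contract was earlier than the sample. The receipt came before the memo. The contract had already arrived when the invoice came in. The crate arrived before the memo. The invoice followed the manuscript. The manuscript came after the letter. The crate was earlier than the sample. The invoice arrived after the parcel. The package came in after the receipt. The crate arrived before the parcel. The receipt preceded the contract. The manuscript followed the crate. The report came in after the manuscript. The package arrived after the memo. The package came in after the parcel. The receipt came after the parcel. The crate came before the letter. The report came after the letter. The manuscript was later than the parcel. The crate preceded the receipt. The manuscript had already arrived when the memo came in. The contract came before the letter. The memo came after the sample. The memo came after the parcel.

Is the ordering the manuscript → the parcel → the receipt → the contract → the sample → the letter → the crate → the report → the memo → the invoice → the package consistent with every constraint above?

The constraints require the crate before the manuscript, but in the proposed sequence the manuscript appears ahead of the crate. That one violation is enough.

no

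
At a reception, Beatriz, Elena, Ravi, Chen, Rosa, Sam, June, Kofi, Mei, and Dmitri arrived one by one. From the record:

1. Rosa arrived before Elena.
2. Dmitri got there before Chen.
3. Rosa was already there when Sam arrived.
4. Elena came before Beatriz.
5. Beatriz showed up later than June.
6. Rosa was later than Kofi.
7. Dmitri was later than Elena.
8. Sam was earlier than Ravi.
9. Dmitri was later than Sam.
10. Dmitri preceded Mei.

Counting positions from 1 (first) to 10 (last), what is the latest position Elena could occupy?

Elena must come before Beatriz, Chen, Dmitri, and Mei — 4 guests forced after them.
Everything else can be placed before Elena in some valid order, so Elena can sit as late as position 10 − 4 = 6.

6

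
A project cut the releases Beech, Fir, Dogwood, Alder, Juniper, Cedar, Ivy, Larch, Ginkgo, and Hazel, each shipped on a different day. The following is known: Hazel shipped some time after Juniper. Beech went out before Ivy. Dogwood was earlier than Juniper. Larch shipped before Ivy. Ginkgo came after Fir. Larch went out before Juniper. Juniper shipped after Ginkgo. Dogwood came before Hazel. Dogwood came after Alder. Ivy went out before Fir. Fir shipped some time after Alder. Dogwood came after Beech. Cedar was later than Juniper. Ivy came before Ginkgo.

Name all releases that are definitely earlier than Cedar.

Alder, Beech, Dogwood, Fir, Ginkgo, Ivy, Juniper, Larch

Directly stated before Cedar: Juniper.
Alder reaches Cedar via Alder → Dogwood → Juniper → Cedar.
Beech reaches Cedar via Beech → Dogwood → Juniper → Cedar.
Dogwood reaches Cedar via Dogwood → Juniper → Cedar.
Likewise Fir, Ginkgo, Ivy, and Larch each reach Cedar by chaining the stated constraints.
No chain forces Hazel ahead of Cedar.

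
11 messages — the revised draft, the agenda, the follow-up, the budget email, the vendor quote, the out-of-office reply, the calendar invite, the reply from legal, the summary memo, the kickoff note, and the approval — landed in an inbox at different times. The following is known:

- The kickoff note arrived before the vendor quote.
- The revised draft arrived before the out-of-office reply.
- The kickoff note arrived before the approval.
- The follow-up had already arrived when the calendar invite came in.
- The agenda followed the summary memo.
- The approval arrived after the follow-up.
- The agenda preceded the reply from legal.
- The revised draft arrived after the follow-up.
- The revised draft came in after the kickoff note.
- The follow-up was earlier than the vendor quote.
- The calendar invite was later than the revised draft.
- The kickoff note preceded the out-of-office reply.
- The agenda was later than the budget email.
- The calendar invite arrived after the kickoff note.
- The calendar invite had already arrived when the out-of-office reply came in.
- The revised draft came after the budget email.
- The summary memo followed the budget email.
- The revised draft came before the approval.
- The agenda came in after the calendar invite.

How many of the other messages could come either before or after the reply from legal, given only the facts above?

3

Forced before the reply from legal: the agenda, the budget email, the calendar invite, the follow-up, the kickoff note, the revised draft, and the summary memo.
That leaves the approval, the out-of-office reply, and the vendor quote with no forced order relative to the reply from legal — 3.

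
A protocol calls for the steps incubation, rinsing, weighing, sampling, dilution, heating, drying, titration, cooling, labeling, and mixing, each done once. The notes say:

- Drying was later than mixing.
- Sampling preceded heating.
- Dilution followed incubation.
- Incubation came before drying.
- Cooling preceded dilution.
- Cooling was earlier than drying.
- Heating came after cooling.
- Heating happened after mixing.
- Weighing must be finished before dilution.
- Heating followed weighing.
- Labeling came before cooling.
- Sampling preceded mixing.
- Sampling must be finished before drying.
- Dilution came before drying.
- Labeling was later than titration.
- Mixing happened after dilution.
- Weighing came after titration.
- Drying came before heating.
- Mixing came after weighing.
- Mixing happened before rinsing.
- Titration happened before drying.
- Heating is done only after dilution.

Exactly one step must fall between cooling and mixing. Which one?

Tracing the constraints gives cooling → dilution → mixing, so dilution sits after cooling and before mixing.
No other step is forced both after cooling and before mixing.

dilution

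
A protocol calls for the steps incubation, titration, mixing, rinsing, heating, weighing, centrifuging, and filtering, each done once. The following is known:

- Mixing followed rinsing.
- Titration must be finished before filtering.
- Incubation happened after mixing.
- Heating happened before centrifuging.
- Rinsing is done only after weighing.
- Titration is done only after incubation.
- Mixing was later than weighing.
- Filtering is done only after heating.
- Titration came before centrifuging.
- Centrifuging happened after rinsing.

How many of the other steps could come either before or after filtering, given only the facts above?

Forced before filtering: heating, incubation, mixing, rinsing, titration, and weighing.
That leaves centrifuging with no forced order relative to filtering — 1.

1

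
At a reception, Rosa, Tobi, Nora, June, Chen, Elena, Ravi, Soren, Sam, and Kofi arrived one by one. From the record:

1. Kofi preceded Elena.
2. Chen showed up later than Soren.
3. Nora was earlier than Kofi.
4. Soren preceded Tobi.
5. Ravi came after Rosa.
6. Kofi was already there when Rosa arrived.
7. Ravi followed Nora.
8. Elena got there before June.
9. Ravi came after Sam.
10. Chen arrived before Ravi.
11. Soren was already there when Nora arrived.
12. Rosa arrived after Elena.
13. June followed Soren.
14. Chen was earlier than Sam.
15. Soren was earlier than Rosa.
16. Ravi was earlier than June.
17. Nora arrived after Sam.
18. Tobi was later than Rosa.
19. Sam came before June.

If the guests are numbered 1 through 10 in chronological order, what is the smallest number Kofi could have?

5

Chen, Nora, Sam, and Soren must all come before Kofi — 4 forced predecessors.
Nothing else is forced ahead of Kofi, so their earliest slot is position 4 + 1 = 5.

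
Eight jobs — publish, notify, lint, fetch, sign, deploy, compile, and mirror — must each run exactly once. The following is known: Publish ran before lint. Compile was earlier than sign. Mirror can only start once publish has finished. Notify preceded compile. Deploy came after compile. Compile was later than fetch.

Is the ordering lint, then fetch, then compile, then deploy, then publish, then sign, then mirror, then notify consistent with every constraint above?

no

The constraints require publish before lint, but in the proposed sequence lint appears ahead of publish. That one violation is enough.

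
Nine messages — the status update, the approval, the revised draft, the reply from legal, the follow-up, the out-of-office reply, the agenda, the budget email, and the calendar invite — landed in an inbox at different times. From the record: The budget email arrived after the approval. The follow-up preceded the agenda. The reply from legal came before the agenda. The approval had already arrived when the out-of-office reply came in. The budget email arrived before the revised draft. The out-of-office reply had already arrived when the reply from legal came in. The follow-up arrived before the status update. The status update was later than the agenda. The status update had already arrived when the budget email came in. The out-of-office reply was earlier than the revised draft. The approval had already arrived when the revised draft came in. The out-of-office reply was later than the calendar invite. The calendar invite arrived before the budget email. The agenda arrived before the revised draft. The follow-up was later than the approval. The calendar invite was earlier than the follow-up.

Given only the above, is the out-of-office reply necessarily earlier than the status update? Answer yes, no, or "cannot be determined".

yes

Chain the constraints: the out-of-office reply → the reply from legal → the agenda → the status update. Each link is directly stated, so the out-of-office reply comes before the status update.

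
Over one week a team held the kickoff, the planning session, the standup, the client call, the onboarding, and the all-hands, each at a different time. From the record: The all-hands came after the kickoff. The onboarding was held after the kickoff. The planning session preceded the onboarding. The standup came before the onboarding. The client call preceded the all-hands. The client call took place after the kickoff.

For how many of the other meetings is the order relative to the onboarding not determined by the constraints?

2

Forced before the onboarding: the kickoff, the planning session, and the standup.
That leaves the all-hands and the client call with no forced order relative to the onboarding — 2.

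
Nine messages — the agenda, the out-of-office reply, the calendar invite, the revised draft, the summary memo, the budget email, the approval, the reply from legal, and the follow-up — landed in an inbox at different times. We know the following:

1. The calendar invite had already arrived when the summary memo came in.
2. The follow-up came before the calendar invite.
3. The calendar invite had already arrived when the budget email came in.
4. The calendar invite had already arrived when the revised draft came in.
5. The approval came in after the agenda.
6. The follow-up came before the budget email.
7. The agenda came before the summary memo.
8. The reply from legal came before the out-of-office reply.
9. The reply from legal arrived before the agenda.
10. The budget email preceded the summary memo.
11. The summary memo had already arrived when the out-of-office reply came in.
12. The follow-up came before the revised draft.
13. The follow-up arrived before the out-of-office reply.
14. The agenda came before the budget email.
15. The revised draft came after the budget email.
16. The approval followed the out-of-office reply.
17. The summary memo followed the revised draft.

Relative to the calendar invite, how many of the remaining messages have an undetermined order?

Forced before the calendar invite: the follow-up; forced after the calendar invite: the approval, the budget email, the out-of-office reply, the revised draft, and the summary memo.
That leaves the agenda and the reply from legal with no forced order relative to the calendar invite — 2.

2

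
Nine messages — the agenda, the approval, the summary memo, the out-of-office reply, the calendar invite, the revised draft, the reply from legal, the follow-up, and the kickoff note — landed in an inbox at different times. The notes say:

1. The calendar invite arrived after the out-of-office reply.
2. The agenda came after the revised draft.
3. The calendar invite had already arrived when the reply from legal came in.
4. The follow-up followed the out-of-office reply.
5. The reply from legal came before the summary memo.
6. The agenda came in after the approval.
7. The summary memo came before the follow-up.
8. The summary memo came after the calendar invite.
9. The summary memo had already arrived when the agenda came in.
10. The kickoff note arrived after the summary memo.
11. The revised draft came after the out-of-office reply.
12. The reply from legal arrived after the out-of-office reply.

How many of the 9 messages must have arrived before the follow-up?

Directly stated before the follow-up: the out-of-office reply and the summary memo.
The calendar invite reaches the follow-up via the calendar invite → the summary memo → the follow-up.
The reply from legal reaches the follow-up via the reply from legal → the summary memo → the follow-up.
That's the calendar invite, the out-of-office reply, the reply from legal, and the summary memo — 4 in all.

4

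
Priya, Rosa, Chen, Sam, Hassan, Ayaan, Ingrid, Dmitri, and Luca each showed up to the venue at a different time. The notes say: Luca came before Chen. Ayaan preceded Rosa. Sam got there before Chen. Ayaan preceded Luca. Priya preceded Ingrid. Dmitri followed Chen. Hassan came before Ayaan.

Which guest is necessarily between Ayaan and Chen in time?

Luca

Tracing the constraints gives Ayaan → Luca → Chen, so Luca sits after Ayaan and before Chen.
No other guest is forced both after Ayaan and before Chen.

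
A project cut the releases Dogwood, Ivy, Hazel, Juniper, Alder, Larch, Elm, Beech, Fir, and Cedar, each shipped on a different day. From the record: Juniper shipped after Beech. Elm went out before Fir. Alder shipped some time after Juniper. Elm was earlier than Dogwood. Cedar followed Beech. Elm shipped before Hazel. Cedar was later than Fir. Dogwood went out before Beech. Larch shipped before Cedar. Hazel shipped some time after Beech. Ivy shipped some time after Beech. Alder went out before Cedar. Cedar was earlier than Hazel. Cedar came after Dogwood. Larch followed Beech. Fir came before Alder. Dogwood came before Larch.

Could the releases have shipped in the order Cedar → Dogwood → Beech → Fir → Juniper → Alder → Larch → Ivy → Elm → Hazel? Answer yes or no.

The constraints require Fir before Cedar, but in the proposed sequence Cedar appears ahead of Fir. That one violation is enough.

no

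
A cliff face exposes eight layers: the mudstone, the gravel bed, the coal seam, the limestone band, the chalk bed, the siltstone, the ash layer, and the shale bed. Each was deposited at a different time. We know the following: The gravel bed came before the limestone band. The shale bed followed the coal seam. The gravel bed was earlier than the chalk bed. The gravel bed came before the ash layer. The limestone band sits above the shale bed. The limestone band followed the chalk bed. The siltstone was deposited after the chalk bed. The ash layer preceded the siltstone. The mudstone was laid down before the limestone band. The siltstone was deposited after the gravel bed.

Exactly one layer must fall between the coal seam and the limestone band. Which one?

Tracing the constraints gives the coal seam → the shale bed → the limestone band, so the shale bed sits after the coal seam and before the limestone band.
No other layer is forced both after the coal seam and before the limestone band.

the shale bed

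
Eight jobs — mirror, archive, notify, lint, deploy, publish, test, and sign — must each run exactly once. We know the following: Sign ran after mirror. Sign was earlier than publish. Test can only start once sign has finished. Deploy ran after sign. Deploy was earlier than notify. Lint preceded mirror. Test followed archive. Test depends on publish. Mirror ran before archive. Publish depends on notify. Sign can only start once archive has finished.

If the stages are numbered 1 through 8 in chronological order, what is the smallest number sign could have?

4

Archive, lint, and mirror must all come before sign — 3 forced predecessors.
Nothing else is forced ahead of sign, so its earliest slot is position 3 + 1 = 4.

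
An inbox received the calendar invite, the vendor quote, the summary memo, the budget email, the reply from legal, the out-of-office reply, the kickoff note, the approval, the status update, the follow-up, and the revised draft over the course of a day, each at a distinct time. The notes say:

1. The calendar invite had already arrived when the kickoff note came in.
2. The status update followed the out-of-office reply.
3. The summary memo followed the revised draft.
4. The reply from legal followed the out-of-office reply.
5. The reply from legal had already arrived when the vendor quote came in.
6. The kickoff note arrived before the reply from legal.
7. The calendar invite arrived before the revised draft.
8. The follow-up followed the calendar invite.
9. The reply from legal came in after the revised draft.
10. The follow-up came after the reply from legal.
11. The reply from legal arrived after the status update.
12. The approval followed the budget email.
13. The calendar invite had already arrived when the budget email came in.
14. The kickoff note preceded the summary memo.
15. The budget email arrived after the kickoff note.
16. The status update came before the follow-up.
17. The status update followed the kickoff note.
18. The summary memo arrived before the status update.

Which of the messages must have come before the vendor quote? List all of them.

Directly stated before the vendor quote: the reply from legal.
The calendar invite reaches the vendor quote via the calendar invite → the kickoff note → the reply from legal → the vendor quote.
The kickoff note reaches the vendor quote via the kickoff note → the reply from legal → the vendor quote.
The out-of-office reply reaches the vendor quote via the out-of-office reply → the reply from legal → the vendor quote.
Likewise the revised draft, the status update, and the summary memo each reach the vendor quote by chaining the stated constraints.

the calendar invite, the kickoff note, the out-of-office reply, the reply from legal, the revised draft, the status update, the summary memo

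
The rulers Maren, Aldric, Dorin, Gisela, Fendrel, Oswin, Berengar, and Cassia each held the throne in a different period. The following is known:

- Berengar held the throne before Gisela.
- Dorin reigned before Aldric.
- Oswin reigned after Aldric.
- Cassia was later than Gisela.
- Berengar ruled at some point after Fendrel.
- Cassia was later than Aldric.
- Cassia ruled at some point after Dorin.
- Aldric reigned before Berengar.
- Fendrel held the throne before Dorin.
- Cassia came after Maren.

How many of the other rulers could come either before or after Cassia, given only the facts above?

1

Forced before Cassia: Aldric, Berengar, Dorin, Fendrel, Gisela, and Maren.
That leaves Oswin with no forced order relative to Cassia — 1.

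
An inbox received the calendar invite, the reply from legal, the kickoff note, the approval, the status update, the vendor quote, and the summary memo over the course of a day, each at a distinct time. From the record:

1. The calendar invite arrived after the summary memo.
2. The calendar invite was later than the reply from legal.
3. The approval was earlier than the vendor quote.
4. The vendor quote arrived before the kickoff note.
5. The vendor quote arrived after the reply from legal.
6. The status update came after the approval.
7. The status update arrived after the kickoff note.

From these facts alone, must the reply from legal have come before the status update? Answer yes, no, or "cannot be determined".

yes

Chain the constraints: the reply from legal → the vendor quote → the kickoff note → the status update. Each link is directly stated, so the reply from legal comes before the status update.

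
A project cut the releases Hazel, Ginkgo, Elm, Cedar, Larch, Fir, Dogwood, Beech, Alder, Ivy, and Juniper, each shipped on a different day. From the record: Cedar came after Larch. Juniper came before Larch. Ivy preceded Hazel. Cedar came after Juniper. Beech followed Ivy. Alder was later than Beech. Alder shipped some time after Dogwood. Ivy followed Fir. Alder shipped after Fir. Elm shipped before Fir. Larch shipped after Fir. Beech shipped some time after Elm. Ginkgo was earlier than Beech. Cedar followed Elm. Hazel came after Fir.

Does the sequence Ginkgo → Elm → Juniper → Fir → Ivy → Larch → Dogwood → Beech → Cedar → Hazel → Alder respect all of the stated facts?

Check each stated constraint against the proposed order — e.g. Elm is ahead of Cedar; Ginkgo is ahead of Beech. Every pair is in the required order; nothing is violated.

yes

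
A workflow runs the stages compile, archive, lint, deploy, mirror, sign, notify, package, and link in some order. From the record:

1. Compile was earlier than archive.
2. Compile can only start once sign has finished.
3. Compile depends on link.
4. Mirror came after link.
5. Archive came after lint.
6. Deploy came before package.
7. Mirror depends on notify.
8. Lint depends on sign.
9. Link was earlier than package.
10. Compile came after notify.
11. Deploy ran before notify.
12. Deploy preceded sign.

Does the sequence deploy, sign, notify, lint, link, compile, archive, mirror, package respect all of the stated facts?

yes

Check each stated constraint against the proposed order — e.g. notify is ahead of mirror; deploy is ahead of package. Every pair is in the required order; nothing is violated.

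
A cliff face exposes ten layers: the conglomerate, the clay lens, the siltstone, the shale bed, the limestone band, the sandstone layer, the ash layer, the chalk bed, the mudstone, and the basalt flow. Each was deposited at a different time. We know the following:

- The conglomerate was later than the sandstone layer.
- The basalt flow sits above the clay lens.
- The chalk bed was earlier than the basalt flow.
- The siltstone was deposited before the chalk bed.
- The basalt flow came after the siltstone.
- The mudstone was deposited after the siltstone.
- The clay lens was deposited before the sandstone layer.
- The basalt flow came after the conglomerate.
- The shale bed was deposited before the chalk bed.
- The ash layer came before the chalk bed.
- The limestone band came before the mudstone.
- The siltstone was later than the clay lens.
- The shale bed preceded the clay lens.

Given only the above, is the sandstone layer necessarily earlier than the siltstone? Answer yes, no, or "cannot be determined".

No chain of stated constraints runs from the sandstone layer to the siltstone, and none runs from the siltstone to the sandstone layer either.
So the relative order of the sandstone layer and the siltstone is not fixed by the given facts.

cannot be determined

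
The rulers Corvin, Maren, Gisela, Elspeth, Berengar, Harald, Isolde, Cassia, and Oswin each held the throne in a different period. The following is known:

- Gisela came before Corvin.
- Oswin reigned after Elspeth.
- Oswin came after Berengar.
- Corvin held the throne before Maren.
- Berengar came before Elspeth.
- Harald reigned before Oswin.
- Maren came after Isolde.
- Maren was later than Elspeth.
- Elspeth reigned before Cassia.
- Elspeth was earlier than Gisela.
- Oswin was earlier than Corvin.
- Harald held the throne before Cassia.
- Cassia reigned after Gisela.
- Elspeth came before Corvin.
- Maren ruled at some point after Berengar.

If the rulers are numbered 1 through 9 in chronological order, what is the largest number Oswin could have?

Oswin must come before Corvin and Maren — 2 rulers forced after them.
Everything else can be placed before Oswin in some valid order, so Oswin can sit as late as position 9 − 2 = 7.

7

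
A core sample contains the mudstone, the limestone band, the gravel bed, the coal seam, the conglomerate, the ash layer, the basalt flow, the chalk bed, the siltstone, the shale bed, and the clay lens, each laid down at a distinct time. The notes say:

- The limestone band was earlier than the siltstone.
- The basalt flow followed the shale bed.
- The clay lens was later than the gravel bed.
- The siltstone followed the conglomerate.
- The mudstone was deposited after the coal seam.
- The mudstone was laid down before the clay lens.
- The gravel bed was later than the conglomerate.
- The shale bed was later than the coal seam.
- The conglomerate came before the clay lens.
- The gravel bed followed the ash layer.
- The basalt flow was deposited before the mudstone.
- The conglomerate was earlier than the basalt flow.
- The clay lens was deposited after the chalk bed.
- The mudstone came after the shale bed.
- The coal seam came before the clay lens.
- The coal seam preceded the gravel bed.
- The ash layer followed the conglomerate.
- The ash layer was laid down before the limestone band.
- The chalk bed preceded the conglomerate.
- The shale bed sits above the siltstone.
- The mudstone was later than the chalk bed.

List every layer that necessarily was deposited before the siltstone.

the ash layer, the chalk bed, the conglomerate, the limestone band

Directly stated before the siltstone: the conglomerate and the limestone band.
The ash layer reaches the siltstone via the ash layer → the limestone band → the siltstone.
The chalk bed reaches the siltstone via the chalk bed → the conglomerate → the siltstone.
No chain forces the mudstone (or any of the others) ahead of the siltstone.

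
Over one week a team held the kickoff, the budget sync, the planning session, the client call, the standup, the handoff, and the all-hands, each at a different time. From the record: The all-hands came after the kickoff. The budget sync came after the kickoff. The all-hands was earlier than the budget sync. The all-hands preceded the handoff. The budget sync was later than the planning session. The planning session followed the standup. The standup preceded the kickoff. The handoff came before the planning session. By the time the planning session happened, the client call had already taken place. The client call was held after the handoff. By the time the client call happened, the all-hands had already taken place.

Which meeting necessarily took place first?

The standup has a chain of constraints placing it before every other meeting, so the standup must be first.

the standup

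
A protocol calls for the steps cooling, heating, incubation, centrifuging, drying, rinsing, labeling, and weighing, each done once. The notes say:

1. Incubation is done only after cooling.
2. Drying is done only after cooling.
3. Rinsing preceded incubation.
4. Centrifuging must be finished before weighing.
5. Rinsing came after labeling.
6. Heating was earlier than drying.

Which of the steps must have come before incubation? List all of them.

cooling, labeling, rinsing

Directly stated before incubation: cooling and rinsing.
Labeling reaches incubation via labeling → rinsing → incubation.
No chain forces weighing (or any of the others) ahead of incubation.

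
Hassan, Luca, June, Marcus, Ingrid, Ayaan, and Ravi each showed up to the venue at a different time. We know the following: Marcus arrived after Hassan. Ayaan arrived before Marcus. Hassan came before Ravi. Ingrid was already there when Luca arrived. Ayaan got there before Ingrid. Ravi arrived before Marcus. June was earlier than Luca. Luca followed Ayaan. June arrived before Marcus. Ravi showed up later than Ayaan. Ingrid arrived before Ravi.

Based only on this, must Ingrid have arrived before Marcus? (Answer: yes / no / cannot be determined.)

Chain the constraints: Ingrid → Ravi → Marcus. Each link is directly stated, so Ingrid comes before Marcus.

yes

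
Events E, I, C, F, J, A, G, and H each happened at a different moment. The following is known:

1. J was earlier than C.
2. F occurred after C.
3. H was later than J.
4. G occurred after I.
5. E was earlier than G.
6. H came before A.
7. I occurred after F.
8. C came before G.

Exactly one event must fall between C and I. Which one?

Tracing the constraints gives C → F → I, so F sits after C and before I.
No other event is forced both after C and before I.

F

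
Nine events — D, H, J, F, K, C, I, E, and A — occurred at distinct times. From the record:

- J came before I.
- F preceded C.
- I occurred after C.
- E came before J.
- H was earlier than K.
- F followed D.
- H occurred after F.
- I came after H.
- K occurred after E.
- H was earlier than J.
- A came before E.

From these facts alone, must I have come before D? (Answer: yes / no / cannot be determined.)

Tracing the constraints gives D → F → C → I, so D must come before I.
That means I cannot be before D.

no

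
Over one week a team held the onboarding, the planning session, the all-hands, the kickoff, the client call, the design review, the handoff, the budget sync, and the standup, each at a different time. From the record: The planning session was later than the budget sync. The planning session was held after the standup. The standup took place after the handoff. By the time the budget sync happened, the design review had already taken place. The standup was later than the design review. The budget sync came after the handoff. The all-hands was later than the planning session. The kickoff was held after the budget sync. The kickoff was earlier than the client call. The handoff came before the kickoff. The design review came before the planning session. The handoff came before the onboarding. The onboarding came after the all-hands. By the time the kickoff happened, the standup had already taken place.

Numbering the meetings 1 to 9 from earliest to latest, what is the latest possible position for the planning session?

7

The planning session must come before the all-hands and the onboarding — 2 meetings forced after it.
Everything else can be placed before the planning session in some valid order, so the planning session can sit as late as position 9 − 2 = 7.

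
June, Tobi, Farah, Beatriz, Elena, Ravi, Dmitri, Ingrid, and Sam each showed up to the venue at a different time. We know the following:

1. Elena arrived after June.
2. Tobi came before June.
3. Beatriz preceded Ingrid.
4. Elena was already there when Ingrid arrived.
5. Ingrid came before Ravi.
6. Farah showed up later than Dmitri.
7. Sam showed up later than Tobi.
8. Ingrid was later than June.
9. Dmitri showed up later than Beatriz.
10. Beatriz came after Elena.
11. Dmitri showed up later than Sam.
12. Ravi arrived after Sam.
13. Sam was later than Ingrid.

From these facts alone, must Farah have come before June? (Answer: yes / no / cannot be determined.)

Tracing the constraints gives June → Ingrid → Sam → Dmitri → Farah, so June must come before Farah.
That means Farah cannot be before June.

no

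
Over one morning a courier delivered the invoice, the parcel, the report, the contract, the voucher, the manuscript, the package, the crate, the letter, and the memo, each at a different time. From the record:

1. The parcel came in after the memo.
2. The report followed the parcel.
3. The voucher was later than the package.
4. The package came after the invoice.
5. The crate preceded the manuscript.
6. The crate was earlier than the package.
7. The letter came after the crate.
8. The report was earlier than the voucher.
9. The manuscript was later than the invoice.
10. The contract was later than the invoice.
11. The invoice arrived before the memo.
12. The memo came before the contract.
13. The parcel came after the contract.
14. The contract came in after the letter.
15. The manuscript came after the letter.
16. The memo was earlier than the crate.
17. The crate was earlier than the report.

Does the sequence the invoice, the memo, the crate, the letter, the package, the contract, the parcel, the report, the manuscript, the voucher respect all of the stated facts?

Check each stated constraint against the proposed order — e.g. the crate is ahead of the manuscript; the invoice is ahead of the manuscript. Every pair is in the required order; nothing is violated.

yes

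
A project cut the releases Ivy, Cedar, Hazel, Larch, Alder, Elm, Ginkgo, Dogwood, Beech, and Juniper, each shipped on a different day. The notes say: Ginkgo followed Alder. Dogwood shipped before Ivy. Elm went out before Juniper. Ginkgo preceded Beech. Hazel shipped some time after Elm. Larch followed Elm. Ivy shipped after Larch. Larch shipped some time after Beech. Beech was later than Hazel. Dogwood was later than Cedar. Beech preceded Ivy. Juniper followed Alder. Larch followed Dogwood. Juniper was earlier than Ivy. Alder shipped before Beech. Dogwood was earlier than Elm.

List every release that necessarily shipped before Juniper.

Directly stated before Juniper: Alder and Elm.
Cedar reaches Juniper via Cedar → Dogwood → Elm → Juniper.
Dogwood reaches Juniper via Dogwood → Elm → Juniper.
No chain forces Larch (or any of the others) ahead of Juniper.

Alder, Cedar, Dogwood, Elm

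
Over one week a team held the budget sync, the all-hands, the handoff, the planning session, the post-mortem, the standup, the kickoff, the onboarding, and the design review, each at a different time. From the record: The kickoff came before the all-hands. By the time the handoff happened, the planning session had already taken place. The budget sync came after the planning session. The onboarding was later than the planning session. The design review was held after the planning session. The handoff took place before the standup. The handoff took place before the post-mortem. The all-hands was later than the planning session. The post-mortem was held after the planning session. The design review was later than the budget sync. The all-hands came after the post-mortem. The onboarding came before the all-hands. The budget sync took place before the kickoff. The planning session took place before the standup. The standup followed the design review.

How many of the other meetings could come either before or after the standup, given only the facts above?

Forced before the standup: the budget sync, the design review, the handoff, and the planning session.
That leaves the all-hands, the kickoff, the onboarding, and the post-mortem with no forced order relative to the standup — 4.

4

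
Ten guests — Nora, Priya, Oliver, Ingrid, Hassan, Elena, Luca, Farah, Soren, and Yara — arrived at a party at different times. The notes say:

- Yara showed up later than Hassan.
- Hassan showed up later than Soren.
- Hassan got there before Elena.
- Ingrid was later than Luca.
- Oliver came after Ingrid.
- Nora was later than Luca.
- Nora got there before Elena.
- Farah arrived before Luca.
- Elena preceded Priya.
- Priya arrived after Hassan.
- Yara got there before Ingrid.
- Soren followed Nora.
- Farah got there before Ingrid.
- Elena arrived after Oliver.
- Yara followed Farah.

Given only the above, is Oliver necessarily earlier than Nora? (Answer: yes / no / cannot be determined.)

no

Tracing the constraints gives Nora → Soren → Hassan → Yara → Ingrid → Oliver, so Nora must come before Oliver.
That means Oliver cannot be before Nora.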